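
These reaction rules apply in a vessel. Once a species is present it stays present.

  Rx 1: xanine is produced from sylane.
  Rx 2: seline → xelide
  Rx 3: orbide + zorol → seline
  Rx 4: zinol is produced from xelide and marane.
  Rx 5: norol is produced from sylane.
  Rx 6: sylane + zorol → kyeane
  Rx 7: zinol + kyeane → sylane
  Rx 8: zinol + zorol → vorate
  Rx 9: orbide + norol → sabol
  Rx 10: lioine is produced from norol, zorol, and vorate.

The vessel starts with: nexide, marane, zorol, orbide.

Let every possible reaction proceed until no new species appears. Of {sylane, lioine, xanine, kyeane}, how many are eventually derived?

sylane would need zinol and kyeane (Rx 7), but kyeane never forms.
lioine would need norol, zorol, and vorate (Rx 10), but norol never forms.
xanine would need sylane (Rx 1), but sylane never forms.
kyeane would need sylane and zorol (Rx 6), but sylane never forms.
None of the 4 are reached.

0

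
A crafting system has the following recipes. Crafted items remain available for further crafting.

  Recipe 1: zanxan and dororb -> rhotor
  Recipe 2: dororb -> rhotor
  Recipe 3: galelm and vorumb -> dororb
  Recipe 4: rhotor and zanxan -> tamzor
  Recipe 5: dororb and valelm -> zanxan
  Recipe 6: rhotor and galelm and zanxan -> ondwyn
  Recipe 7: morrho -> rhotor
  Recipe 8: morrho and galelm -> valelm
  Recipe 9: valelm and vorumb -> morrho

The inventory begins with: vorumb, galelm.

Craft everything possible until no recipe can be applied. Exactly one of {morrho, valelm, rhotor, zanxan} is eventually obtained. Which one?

Using Recipe 3, galelm and vorumb make dororb.
Using Recipe 2, dororb makes rhotor.
zanxan would need dororb and valelm (Recipe 5), but valelm is never obtained. valelm would need morrho and galelm (Recipe 8), but morrho is never obtained. morrho would need valelm and vorumb (Recipe 9), but valelm is never obtained.

rhotor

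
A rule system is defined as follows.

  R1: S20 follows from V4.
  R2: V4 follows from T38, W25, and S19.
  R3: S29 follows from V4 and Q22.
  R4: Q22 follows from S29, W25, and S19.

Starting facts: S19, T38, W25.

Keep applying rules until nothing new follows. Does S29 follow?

S29 would need V4 and Q22 (R3), but Q22 is never established.

No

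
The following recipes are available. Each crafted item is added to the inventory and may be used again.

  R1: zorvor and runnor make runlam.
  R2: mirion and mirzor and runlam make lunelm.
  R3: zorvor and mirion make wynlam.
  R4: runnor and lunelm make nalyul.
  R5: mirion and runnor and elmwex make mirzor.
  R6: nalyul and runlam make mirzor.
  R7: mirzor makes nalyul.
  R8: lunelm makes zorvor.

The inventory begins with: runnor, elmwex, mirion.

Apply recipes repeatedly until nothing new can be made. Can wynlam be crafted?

wynlam would need zorvor and mirion (R3), but zorvor is never obtained.

No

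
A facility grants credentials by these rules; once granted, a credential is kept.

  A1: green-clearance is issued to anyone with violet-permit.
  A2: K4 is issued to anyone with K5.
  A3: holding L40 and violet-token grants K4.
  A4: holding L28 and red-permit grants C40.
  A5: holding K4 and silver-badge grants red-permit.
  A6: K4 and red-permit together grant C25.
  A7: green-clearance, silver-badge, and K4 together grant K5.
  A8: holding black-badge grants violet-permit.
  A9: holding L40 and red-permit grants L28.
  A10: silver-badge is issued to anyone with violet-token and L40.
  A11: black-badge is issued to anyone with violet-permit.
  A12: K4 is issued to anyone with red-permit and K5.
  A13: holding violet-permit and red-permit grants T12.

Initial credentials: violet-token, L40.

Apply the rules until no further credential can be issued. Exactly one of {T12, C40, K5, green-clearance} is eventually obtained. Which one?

C40

Holding L40 and violet-token grants K4 (A3).
Holding violet-token and L40 grants silver-badge (A10).
Holding K4 and silver-badge grants red-permit (A5).
Holding L40 and red-permit grants L28 (A9).
Holding L28 and red-permit grants C40 (A4).
green-clearance would need violet-permit (A1), but violet-permit is never granted. T12 would need violet-permit and red-permit (A13), but violet-permit is never granted. K5 would need green-clearance, silver-badge, and K4 (A7), but green-clearance is never granted.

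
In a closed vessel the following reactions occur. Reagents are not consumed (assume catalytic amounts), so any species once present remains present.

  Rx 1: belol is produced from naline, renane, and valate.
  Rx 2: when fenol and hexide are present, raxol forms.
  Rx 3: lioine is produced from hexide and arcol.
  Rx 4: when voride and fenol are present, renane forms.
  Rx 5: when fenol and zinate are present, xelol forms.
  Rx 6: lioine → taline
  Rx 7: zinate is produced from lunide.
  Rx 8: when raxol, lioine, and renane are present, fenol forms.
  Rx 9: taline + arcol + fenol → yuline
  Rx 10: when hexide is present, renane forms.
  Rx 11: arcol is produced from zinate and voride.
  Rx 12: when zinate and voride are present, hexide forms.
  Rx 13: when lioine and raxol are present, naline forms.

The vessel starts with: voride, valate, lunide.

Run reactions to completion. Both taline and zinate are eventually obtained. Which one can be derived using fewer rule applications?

zinate

zinate: lunide present → zinate forms (Rx 7). [1 rule application]
taline: lunide present → zinate forms (Rx 7). zinate and voride present → arcol forms (Rx 11). zinate and voride present → hexide forms (Rx 12). hexide and arcol present → lioine forms (Rx 3). lioine present → taline forms (Rx 6). [5 rule applications]
zinate needs fewer.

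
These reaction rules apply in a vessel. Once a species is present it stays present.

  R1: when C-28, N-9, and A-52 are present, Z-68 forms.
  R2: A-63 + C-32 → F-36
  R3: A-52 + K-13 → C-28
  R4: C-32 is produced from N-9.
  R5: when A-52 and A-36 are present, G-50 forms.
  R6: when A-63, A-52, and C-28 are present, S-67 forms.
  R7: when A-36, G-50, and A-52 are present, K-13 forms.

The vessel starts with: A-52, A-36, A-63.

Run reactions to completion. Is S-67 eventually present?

Yes

A-52 and A-36 present → G-50 forms (R5).
A-36, G-50, and A-52 present → K-13 forms (R7).
A-52 and K-13 present → C-28 forms (R3).
A-63, A-52, and C-28 present → S-67 forms (R6).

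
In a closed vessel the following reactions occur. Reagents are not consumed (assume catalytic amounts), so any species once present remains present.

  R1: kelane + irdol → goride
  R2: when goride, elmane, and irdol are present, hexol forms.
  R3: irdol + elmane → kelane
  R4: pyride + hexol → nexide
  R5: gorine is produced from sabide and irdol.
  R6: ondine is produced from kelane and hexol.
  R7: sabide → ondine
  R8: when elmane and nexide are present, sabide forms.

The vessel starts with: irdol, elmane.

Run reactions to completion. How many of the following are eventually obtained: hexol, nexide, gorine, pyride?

irdol and elmane present → kelane forms (R3).
kelane and irdol present → goride forms (R1).
goride, elmane, and irdol present → hexol forms (R2).
hexol: reached.
nexide would need pyride and hexol (R4), but pyride never forms.
gorine would need sabide and irdol (R5), but sabide never forms.
No rule produces pyride, and it is not given.
Reached: hexol — 1 of the 4.

1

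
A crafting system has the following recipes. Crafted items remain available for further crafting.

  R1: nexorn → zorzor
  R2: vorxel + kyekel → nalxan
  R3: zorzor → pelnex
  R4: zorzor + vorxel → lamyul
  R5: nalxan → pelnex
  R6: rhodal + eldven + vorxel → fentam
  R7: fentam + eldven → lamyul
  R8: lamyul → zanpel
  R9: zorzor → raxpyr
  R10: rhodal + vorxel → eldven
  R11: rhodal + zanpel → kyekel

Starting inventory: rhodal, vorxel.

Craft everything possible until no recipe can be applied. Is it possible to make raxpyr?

raxpyr would need zorzor (R9), but zorzor is never obtained.

No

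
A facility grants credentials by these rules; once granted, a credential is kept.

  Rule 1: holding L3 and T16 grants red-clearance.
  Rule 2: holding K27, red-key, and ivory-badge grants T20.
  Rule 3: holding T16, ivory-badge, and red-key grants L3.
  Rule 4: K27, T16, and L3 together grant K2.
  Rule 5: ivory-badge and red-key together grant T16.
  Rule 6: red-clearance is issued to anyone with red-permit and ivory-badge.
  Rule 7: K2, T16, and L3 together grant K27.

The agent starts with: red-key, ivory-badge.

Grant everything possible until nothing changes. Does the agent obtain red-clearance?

Yes

Holding ivory-badge and red-key grants T16 (Rule 5).
Holding T16, ivory-badge, and red-key grants L3 (Rule 3).
Holding L3 and T16 grants red-clearance (Rule 1).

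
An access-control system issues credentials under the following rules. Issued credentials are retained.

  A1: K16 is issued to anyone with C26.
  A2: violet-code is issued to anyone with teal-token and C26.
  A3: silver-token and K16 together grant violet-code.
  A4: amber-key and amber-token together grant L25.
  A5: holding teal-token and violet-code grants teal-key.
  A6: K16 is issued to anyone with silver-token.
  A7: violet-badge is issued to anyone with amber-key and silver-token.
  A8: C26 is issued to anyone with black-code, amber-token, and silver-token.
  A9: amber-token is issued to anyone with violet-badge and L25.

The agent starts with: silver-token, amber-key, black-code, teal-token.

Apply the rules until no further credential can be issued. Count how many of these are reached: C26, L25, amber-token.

C26 would need black-code, amber-token, and silver-token (A8), but amber-token is never granted.
L25 would need amber-key and amber-token (A4), but amber-token is never granted.
amber-token would need violet-badge and L25 (A9), but L25 is never granted.
None of the 3 are reached.

0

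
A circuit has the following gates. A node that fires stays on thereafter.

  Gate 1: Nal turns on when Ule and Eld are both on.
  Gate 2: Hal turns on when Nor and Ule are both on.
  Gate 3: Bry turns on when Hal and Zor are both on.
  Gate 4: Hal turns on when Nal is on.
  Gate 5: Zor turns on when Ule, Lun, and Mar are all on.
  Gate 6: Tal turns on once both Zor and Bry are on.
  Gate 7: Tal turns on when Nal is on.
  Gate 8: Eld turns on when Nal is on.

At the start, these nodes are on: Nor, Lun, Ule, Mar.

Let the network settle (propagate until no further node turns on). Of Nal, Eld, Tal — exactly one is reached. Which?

Tal

Ule, Lun, and Mar are on, so Zor turns on (Gate 5).
Nor and Ule are on, so Hal turns on (Gate 2).
Hal and Zor are on, so Bry turns on (Gate 3).
Zor and Bry are on, so Tal turns on (Gate 6).
Nal would need Ule and Eld (Gate 1), but Eld never turns on. Eld would need Nal (Gate 8), but Nal never turns on.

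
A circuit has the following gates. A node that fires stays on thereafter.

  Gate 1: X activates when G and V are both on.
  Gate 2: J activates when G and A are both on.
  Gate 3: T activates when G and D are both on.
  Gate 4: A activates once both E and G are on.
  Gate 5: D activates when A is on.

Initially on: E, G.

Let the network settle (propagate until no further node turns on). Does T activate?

Gate 4: E and G on → A on.
A is on, so D activates (Gate 5).
Gate 3: G and D on → T on.

Yes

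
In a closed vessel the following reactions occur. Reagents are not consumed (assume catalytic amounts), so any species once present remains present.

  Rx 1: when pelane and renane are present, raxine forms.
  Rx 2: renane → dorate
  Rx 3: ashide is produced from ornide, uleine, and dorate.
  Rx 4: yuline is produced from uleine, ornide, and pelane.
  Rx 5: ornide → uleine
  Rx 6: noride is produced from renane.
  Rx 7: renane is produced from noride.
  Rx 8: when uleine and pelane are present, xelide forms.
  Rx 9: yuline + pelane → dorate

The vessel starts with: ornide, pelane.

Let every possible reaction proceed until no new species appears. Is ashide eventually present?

ornide present → uleine forms (Rx 5).
uleine, ornide, and pelane present → yuline forms (Rx 4).
yuline and pelane present → dorate forms (Rx 9).
ornide, uleine, and dorate present → ashide forms (Rx 3).

Yes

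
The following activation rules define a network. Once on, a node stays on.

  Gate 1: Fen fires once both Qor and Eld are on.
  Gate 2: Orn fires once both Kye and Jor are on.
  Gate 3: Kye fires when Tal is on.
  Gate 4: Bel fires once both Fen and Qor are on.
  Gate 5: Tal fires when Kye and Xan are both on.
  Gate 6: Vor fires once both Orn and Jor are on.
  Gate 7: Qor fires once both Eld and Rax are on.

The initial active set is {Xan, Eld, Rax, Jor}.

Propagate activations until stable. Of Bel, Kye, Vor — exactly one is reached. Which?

Gate 7: Eld and Rax on → Qor on.
Qor and Eld are on, so Fen fires (Gate 1).
Gate 4: Fen and Qor on → Bel on.
Vor would need Orn and Jor (Gate 6), but Orn never turns on. Kye would need Tal (Gate 3), but Tal never turns on.

Bel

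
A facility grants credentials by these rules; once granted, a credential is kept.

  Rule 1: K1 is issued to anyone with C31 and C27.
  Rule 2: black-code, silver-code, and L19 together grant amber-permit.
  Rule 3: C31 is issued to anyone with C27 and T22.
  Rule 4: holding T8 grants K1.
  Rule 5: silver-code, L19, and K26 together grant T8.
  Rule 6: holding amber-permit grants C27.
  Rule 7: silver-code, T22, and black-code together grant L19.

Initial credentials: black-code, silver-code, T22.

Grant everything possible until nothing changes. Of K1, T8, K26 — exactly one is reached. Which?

K1

Holding silver-code, T22, and black-code grants L19 (Rule 7).
Holding black-code, silver-code, and L19 grants amber-permit (Rule 2).
Holding amber-permit grants C27 (Rule 6).
Holding C27 and T22 grants C31 (Rule 3).
Holding C31 and C27 grants K1 (Rule 1).
No rule produces K26, and it is not given. T8 would need silver-code, L19, and K26 (Rule 5), but K26 is never granted.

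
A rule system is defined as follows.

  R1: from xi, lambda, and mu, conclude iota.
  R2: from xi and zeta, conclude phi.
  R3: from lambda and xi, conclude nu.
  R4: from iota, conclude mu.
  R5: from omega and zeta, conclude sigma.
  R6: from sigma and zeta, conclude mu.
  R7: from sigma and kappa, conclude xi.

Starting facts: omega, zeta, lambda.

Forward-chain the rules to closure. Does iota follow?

No

iota would need xi, lambda, and mu (R1), but xi is never established.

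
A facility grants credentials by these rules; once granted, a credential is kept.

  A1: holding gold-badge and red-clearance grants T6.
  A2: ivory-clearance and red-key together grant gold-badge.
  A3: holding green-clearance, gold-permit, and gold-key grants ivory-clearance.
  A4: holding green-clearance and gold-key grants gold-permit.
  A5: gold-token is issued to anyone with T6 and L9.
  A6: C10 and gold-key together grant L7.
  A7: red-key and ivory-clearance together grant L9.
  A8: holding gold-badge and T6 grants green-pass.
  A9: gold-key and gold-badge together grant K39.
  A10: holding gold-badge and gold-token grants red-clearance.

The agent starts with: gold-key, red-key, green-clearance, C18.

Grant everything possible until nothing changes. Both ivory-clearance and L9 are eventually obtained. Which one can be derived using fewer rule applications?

ivory-clearance: Holding green-clearance and gold-key grants gold-permit (A4). Holding green-clearance, gold-permit, and gold-key grants ivory-clearance (A3). [2 rule applications]
L9: Holding green-clearance and gold-key grants gold-permit (A4). Holding green-clearance, gold-permit, and gold-key grants ivory-clearance (A3). Holding red-key and ivory-clearance grants L9 (A7). [3 rule applications]
ivory-clearance needs fewer.

ivory-clearance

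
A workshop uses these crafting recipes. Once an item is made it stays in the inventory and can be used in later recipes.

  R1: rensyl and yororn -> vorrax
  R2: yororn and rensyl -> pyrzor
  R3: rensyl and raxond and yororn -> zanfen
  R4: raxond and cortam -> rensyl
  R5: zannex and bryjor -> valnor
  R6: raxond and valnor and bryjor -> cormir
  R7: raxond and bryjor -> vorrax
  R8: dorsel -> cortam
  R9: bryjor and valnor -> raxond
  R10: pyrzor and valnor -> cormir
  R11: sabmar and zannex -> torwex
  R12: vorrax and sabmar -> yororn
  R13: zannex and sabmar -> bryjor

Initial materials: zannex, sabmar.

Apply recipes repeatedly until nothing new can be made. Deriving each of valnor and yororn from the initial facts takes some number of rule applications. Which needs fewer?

valnor: Using R13, zannex and sabmar make bryjor. Using R5, zannex and bryjor make valnor. [2 rule applications]
yororn: zannex and sabmar -> bryjor (R13). zannex and bryjor -> valnor (R5). bryjor and valnor -> raxond (R9). raxond and bryjor -> vorrax (R7). Using R12, vorrax and sabmar make yororn. [5 rule applications]
valnor needs fewer.

valnor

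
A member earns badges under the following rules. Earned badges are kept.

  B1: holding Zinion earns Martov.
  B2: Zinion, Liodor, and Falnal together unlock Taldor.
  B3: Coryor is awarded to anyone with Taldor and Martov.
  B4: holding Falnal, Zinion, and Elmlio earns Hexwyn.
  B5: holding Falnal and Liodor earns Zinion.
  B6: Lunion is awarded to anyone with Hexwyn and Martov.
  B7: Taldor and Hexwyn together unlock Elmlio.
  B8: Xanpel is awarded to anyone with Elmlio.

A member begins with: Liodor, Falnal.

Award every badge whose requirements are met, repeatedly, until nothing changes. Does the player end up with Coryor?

Yes

With Falnal and Liodor, Zinion is earned (B5).
With Zinion, Martov is earned (B1).
With Zinion, Liodor, and Falnal, Taldor is earned (B2).
With Taldor and Martov, Coryor is earned (B3).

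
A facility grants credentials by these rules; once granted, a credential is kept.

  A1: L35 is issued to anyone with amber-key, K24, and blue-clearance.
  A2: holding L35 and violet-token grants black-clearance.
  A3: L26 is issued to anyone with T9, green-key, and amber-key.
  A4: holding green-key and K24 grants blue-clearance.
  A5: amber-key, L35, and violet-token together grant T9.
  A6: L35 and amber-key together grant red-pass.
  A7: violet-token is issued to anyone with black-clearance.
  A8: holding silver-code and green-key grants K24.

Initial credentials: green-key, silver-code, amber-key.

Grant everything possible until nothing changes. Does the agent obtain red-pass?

Yes

Holding silver-code and green-key grants K24 (A8).
Holding green-key and K24 grants blue-clearance (A4).
Holding amber-key, K24, and blue-clearance grants L35 (A1).
Holding L35 and amber-key grants red-pass (A6).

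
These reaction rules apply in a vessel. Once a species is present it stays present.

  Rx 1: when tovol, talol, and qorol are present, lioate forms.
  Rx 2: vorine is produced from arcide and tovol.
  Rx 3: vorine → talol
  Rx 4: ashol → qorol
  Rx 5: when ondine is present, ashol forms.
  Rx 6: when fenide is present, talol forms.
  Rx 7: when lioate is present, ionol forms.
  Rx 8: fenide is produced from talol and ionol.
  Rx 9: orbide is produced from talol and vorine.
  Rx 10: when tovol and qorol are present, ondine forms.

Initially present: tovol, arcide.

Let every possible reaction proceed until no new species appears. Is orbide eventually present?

arcide and tovol present → vorine forms (Rx 2).
vorine present → talol forms (Rx 3).
talol and vorine present → orbide forms (Rx 9).

Yes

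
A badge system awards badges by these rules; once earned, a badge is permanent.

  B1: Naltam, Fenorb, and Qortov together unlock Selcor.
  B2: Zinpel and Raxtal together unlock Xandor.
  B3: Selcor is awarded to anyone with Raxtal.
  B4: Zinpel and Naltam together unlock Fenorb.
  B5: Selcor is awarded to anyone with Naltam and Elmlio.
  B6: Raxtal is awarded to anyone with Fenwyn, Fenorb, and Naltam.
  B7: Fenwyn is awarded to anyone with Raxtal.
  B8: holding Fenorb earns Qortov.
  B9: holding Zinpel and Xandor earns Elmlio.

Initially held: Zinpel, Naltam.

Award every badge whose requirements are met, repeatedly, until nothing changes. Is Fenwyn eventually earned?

No

Fenwyn would need Raxtal (B7), but Raxtal is never earned.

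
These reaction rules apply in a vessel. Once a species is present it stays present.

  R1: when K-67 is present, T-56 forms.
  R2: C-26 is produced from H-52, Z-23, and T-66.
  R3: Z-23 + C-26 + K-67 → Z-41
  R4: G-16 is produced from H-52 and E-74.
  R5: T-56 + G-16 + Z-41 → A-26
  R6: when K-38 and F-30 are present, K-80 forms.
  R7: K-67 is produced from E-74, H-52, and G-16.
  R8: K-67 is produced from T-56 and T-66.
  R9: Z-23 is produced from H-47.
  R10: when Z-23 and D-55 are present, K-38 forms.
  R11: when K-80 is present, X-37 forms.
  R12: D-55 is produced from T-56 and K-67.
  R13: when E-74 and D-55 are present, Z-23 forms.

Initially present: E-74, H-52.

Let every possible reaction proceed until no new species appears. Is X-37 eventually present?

No

X-37 would need K-80 (R11), but K-80 never forms.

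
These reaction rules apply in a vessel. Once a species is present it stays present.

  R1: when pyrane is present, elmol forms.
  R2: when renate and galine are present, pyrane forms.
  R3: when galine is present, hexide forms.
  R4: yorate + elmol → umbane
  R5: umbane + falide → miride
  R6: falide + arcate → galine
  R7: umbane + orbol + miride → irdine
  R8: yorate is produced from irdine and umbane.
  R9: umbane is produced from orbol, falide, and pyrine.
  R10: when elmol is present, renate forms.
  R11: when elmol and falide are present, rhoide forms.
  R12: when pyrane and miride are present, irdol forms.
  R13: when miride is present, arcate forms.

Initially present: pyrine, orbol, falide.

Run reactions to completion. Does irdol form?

irdol would need pyrane and miride (R12), but pyrane never forms.

No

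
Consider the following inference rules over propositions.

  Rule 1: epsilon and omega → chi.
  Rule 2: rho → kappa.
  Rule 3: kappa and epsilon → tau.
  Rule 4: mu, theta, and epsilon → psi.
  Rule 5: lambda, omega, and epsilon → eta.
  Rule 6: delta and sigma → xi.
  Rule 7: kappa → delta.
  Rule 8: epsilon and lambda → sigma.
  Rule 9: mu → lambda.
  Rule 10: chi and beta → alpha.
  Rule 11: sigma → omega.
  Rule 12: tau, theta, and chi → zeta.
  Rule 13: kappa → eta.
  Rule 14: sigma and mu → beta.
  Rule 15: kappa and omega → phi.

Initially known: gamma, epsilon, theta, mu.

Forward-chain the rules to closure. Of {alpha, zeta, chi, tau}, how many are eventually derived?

2

From mu, Rule 9 gives lambda.
From epsilon and lambda, Rule 8 gives sigma.
From sigma, Rule 11 gives omega.
sigma and mu hold, so beta follows (Rule 14).
epsilon and omega hold, so chi follows (Rule 1).
chi and beta hold, so alpha follows (Rule 10).
alpha: reached.
zeta would need tau, theta, and chi (Rule 12), but tau is never established.
chi: reached.
tau would need kappa and epsilon (Rule 3), but kappa is never established.
Reached: alpha and chi — 2 of the 4.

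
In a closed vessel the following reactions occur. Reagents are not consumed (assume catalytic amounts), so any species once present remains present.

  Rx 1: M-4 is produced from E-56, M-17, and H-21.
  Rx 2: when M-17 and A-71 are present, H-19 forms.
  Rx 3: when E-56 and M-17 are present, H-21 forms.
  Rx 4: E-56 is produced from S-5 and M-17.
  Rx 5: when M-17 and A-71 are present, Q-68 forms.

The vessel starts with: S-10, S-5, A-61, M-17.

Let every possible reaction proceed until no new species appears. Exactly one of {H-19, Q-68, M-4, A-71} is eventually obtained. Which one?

S-5 and M-17 present → E-56 forms (Rx 4).
E-56 and M-17 present → H-21 forms (Rx 3).
E-56, M-17, and H-21 present → M-4 forms (Rx 1).
No rule produces A-71, and it is not given. H-19 would need M-17 and A-71 (Rx 2), but A-71 never forms. Q-68 would need M-17 and A-71 (Rx 5), but A-71 never forms.

M-4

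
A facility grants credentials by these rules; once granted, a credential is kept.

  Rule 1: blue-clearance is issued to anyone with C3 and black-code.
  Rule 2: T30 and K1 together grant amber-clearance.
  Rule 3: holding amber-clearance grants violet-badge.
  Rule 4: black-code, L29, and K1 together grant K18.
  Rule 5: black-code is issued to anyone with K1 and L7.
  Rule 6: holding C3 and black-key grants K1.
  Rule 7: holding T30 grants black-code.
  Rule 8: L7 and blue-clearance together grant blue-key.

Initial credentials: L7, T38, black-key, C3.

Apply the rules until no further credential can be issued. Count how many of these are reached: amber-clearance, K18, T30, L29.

0

amber-clearance would need T30 and K1 (Rule 2), but T30 is never granted.
K18 would need black-code, L29, and K1 (Rule 4), but L29 is never granted.
No rule produces T30, and it is not given.
No rule produces L29, and it is not given.
None of the 4 are reached.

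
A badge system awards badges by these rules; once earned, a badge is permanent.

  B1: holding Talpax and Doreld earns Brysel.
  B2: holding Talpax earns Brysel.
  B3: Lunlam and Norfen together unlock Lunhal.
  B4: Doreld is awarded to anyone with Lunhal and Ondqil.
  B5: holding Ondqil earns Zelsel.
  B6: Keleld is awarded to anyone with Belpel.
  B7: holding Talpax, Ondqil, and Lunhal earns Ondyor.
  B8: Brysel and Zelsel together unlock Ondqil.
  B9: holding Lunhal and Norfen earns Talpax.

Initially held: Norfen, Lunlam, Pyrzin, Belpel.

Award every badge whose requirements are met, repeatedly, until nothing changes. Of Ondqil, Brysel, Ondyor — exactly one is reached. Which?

Brysel

With Lunlam and Norfen, Lunhal is earned (B3).
With Lunhal and Norfen, Talpax is earned (B9).
With Talpax, Brysel is earned (B2).
Ondyor would need Talpax, Ondqil, and Lunhal (B7), but Ondqil is never earned. Ondqil would need Brysel and Zelsel (B8), but Zelsel is never earned.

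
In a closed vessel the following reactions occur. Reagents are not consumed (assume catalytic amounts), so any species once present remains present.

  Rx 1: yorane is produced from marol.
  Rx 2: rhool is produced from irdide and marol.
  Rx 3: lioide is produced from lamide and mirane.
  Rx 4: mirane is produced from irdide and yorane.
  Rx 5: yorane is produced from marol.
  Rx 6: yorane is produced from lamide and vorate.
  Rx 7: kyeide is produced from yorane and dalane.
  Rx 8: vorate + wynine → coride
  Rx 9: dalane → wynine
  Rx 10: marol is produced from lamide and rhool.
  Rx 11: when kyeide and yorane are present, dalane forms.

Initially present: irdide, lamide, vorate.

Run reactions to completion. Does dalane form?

No

dalane would need kyeide and yorane (Rx 11), but kyeide never forms.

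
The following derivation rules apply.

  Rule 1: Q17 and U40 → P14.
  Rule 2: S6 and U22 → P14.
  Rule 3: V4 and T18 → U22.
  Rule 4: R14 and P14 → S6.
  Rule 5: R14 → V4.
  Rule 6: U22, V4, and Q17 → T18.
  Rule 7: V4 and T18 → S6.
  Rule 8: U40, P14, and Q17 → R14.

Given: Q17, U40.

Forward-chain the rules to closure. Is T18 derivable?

T18 would need U22, V4, and Q17 (Rule 6), but U22 is never established.

No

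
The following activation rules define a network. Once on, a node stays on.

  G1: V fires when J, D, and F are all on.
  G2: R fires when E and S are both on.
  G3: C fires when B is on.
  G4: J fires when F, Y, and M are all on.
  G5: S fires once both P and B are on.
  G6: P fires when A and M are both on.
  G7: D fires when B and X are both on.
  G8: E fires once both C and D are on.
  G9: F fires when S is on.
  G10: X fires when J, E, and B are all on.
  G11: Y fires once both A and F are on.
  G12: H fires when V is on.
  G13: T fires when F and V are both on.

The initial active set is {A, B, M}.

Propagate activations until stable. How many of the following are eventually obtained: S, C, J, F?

B is on, so C fires (G3).
A and M are on, so P fires (G6).
P and B are on, so S fires (G5).
G9: S on → F on.
A and F are on, so Y fires (G11).
F, Y, and M are on, so J fires (G4).
S: reached.
C: reached.
J: reached.
F: reached.
All 4 are reached.

4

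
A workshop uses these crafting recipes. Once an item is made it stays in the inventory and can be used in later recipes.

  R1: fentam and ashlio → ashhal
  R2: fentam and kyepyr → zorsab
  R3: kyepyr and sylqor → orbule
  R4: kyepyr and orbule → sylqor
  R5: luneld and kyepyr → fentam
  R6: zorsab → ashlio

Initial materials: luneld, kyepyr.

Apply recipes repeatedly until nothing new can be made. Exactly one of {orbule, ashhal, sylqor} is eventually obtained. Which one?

ashhal

luneld and kyepyr → fentam (R5).
fentam and kyepyr → zorsab (R2).
zorsab → ashlio (R6).
fentam and ashlio → ashhal (R1).
sylqor would need kyepyr and orbule (R4), but orbule is never obtained. orbule would need kyepyr and sylqor (R3), but sylqor is never obtained.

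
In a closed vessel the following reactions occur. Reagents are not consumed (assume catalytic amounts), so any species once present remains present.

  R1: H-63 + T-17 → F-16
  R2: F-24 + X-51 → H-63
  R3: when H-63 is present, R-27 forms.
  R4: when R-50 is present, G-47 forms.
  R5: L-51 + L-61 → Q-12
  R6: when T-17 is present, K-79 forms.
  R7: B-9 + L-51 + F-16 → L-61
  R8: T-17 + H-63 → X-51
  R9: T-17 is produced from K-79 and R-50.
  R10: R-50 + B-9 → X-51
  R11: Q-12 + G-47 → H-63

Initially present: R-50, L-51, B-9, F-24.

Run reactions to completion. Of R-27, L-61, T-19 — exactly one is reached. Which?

R-50 and B-9 present → X-51 forms (R10).
F-24 and X-51 present → H-63 forms (R2).
H-63 present → R-27 forms (R3).
No rule produces T-19, and it is not given. L-61 would need B-9, L-51, and F-16 (R7), but F-16 never forms.

R-27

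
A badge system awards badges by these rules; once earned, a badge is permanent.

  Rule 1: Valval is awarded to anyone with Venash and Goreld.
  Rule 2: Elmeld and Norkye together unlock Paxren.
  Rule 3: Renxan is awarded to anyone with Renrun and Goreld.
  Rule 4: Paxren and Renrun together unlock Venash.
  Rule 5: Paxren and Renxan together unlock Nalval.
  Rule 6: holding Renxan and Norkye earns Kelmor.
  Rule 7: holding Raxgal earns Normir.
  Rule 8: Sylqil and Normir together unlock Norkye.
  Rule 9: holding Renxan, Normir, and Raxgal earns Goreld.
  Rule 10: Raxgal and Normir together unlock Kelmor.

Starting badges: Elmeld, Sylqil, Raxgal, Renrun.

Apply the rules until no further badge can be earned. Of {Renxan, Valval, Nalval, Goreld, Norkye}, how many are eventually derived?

1

With Raxgal, Normir is earned (Rule 7).
With Sylqil and Normir, Norkye is earned (Rule 8).
Renxan would need Renrun and Goreld (Rule 3), but Goreld is never earned.
Valval would need Venash and Goreld (Rule 1), but Goreld is never earned.
Nalval would need Paxren and Renxan (Rule 5), but Renxan is never earned.
Goreld would need Renxan, Normir, and Raxgal (Rule 9), but Renxan is never earned.
Norkye: reached.
Reached: Norkye — 1 of the 5.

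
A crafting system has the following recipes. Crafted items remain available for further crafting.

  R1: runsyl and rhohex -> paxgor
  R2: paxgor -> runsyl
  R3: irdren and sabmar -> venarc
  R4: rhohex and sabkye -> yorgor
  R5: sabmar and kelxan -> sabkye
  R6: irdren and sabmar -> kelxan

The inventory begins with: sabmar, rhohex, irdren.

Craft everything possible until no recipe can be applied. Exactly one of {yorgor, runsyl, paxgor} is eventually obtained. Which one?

Using R6, irdren and sabmar make kelxan.
Using R5, sabmar and kelxan make sabkye.
rhohex and sabkye -> yorgor (R4).
paxgor would need runsyl and rhohex (R1), but runsyl is never obtained. runsyl would need paxgor (R2), but paxgor is never obtained.

yorgor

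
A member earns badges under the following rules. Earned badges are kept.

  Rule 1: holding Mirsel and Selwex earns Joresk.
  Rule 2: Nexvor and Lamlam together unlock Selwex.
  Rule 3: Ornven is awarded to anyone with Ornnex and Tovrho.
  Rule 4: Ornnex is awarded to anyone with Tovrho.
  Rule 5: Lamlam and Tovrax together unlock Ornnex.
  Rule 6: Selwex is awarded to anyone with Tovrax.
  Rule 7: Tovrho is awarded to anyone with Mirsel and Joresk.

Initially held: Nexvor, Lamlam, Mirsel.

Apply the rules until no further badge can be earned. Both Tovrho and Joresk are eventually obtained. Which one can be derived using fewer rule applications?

Joresk: With Nexvor and Lamlam, Selwex is earned (Rule 2). With Mirsel and Selwex, Joresk is earned (Rule 1). [2 rule applications]
Tovrho: With Nexvor and Lamlam, Selwex is earned (Rule 2). With Mirsel and Selwex, Joresk is earned (Rule 1). With Mirsel and Joresk, Tovrho is earned (Rule 7). [3 rule applications]
Joresk needs fewer.

Joresk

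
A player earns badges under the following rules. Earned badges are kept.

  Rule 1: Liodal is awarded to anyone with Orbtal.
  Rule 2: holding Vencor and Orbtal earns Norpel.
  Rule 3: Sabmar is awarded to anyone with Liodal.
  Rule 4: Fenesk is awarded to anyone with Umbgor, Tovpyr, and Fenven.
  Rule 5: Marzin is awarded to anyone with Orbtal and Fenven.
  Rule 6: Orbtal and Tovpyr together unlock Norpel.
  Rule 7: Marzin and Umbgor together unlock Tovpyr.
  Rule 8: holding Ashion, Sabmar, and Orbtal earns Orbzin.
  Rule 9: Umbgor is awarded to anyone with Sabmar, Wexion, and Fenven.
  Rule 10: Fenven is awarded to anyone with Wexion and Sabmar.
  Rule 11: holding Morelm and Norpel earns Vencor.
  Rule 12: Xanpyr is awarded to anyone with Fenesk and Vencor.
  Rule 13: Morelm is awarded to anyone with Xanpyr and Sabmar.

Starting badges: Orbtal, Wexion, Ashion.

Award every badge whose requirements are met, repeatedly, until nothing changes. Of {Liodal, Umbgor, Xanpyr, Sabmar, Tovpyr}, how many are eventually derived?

With Orbtal, Liodal is earned (Rule 1).
With Liodal, Sabmar is earned (Rule 3).
With Wexion and Sabmar, Fenven is earned (Rule 10).
With Orbtal and Fenven, Marzin is earned (Rule 5).
With Sabmar, Wexion, and Fenven, Umbgor is earned (Rule 9).
With Marzin and Umbgor, Tovpyr is earned (Rule 7).
Liodal: reached.
Umbgor: reached.
Xanpyr would need Fenesk and Vencor (Rule 12), but Vencor is never earned.
Sabmar: reached.
Tovpyr: reached.
Reached: Liodal, Umbgor, Sabmar, and Tovpyr — 4 of the 5.

4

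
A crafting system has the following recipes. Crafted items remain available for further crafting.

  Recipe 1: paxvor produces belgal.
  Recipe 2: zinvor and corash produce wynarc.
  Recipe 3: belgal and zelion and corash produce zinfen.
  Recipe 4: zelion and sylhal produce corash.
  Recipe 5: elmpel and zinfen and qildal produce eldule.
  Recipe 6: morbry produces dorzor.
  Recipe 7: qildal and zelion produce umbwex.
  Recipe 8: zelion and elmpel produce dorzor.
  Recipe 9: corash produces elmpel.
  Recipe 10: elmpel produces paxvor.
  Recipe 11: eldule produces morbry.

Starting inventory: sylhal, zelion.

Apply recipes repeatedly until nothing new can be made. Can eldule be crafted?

eldule would need elmpel, zinfen, and qildal (Recipe 5), but qildal is never obtained.

No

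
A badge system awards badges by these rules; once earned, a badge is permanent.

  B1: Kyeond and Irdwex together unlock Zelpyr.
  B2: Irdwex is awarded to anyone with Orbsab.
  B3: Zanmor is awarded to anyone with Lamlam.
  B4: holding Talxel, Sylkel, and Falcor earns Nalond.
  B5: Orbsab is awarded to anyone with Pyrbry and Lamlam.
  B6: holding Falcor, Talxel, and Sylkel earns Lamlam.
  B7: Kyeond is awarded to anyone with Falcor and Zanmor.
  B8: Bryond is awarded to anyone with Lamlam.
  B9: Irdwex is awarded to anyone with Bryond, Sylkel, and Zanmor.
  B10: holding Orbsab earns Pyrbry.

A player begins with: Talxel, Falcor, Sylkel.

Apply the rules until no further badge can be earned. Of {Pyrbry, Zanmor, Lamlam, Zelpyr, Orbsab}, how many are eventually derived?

3

With Falcor, Talxel, and Sylkel, Lamlam is earned (B6).
With Lamlam, Bryond is earned (B8).
With Lamlam, Zanmor is earned (B3).
With Bryond, Sylkel, and Zanmor, Irdwex is earned (B9).
With Falcor and Zanmor, Kyeond is earned (B7).
With Kyeond and Irdwex, Zelpyr is earned (B1).
Pyrbry would need Orbsab (B10), but Orbsab is never earned.
Zanmor: reached.
Lamlam: reached.
Zelpyr: reached.
Orbsab would need Pyrbry and Lamlam (B5), but Pyrbry is never earned.
Reached: Zanmor, Lamlam, and Zelpyr — 3 of the 5.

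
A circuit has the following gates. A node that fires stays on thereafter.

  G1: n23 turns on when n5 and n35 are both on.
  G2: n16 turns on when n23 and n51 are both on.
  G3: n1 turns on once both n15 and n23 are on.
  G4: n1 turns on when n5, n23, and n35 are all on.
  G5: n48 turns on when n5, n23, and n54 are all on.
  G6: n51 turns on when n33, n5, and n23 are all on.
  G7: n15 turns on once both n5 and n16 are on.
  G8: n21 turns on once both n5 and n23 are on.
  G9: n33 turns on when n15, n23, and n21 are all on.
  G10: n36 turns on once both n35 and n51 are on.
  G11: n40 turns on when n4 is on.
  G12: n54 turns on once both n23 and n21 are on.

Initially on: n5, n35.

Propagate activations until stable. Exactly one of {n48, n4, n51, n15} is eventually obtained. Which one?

n5 and n35 are on, so n23 turns on (G1).
G8: n5 and n23 on → n21 on.
n23 and n21 are on, so n54 turns on (G12).
G5: n5, n23, and n54 on → n48 on.
No rule produces n4, and it is not given. n15 would need n5 and n16 (G7), but n16 never turns on. n51 would need n33, n5, and n23 (G6), but n33 never turns on.

n48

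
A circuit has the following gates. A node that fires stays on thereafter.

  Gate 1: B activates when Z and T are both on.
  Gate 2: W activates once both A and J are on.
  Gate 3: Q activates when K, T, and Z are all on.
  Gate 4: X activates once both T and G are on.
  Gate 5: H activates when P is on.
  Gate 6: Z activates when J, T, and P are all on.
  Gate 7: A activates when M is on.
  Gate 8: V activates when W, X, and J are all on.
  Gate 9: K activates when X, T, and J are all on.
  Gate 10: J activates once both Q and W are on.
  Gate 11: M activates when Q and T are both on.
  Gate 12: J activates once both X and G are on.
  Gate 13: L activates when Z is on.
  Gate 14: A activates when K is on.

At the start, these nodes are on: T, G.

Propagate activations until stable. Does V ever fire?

T and G are on, so X activates (Gate 4).
X and G are on, so J activates (Gate 12).
X, T, and J are on, so K activates (Gate 9).
K is on, so A activates (Gate 14).
A and J are on, so W activates (Gate 2).
W, X, and J are on, so V activates (Gate 8).

Yes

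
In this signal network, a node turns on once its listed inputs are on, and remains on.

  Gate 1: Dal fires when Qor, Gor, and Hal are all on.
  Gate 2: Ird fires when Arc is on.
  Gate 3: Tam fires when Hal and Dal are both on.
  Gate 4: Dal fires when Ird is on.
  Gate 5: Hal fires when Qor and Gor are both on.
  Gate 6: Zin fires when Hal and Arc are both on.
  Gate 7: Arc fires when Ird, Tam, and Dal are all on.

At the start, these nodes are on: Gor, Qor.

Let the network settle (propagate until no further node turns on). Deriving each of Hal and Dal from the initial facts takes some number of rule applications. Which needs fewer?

Hal: Gate 5: Qor and Gor on → Hal on. [1 rule application]
Dal: Gate 5: Qor and Gor on → Hal on. Qor, Gor, and Hal are on, so Dal fires (Gate 1). [2 rule applications]
Hal needs fewer.

Hal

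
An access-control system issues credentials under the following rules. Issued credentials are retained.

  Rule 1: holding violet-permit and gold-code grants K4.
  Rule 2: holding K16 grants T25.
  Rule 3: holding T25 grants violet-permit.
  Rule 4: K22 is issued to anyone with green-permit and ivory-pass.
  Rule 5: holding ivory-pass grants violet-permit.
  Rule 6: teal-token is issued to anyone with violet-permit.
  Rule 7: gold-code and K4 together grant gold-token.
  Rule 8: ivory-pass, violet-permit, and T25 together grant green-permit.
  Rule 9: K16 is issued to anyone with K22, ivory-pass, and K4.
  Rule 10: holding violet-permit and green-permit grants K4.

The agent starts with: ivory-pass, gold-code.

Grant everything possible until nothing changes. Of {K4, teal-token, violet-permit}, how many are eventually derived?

Holding ivory-pass grants violet-permit (Rule 5).
Holding violet-permit grants teal-token (Rule 6).
Holding violet-permit and gold-code grants K4 (Rule 1).
K4: reached.
teal-token: reached.
violet-permit: reached.
All 3 are reached.

3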